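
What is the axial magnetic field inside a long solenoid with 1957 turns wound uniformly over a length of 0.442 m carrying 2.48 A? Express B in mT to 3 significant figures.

Inside a long solenoid, B = μ₀nI with n = 4428 turns/m.
B = 4π×10⁻⁷ × 4428 × 2.48 = 1.38×10⁻² T.

B ≈ 13.8 mT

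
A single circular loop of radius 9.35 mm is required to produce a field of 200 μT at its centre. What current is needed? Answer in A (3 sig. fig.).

At the centre of a circular loop B = μ₀I/(2R), so I = 2RB/μ₀.
With R = 0.00935 m, I = 2 × 0.00935 × 2.00×10⁻⁴ / (4π×10⁻⁷) = 2.98 A.

I ≈ 2.98 A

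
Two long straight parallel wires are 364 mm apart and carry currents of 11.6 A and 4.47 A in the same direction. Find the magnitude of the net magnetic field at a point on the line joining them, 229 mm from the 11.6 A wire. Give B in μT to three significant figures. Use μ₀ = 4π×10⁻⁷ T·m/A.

B ≈ 3.51 μT

Each long wire gives B = μ₀I/(2πd). Distances are d₁ = 0.229 m and d₂ = 0.135 m.
B₁ = 1.01×10⁻⁵ T, B₂ = 6.62×10⁻⁶ T.
Between parallel currents the two contributions point in opposite directions, so they subtract. B = |B₁ − B₂| = |1.01×10⁻⁵ − 6.62×10⁻⁶| = 3.51×10⁻⁶ T.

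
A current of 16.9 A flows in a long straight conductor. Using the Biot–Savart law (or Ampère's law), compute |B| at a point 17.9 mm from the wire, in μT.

B ≈ 189 μT

For an infinitely long straight wire, B = μ₀I/(2πd).
B = (4π×10⁻⁷ × 16.9) / (2π × 0.0179) = 1.89×10⁻⁴ T.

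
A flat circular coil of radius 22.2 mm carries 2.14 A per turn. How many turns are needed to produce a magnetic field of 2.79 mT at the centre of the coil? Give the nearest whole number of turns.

For an N-turn coil, B = Nμ₀I/(2R). A single turn gives B₁ = 6.06×10⁻⁵ T with R = 0.0222 m.
N = B/B₁ = 2.79×10⁻³ / 6.06×10⁻⁵ = 46.06.

N = 46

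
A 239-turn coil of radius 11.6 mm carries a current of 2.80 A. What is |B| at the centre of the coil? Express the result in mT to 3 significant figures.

For an N-turn flat coil, B = Nμ₀I/(2R) with R = 0.0116 m.
B = 239 × 1.52×10⁻⁴ T = 3.62×10⁻² T.

B ≈ 36.2 mT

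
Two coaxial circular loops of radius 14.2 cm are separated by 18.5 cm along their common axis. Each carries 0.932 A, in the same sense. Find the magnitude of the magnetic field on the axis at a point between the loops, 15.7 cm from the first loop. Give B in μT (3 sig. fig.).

B ≈ 5.14 μT

Each loop contributes B = μ₀IR²/[2(R²+z²)^(3/2)] on the axis, with z measured from that loop.
Loop 1 (z = 0.157 m): B₁ = 1.24×10⁻⁶ T. Loop 2 (z = 0.028 m): B₂ = 3.89×10⁻⁶ T.
The fields add: B = B₁ + B₂ = 5.14×10⁻⁶ T.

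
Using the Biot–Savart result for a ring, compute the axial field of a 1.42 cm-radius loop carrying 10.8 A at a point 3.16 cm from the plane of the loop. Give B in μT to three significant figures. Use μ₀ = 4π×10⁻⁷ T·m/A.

On the axis of a circular loop, B = μ₀IR² / [2(R²+z²)^(3/2)].
R² + z² = (0.0142)² + (0.0316)² = 0.0012 m², and (R²+z²)^(3/2) = 4.16×10⁻⁵ m³.
B = (4π×10⁻⁷ × 10.8 × 0.0002016) / (2 × 4.16×10⁻⁵) = 3.29×10⁻⁵ T.

B ≈ 32.9 μT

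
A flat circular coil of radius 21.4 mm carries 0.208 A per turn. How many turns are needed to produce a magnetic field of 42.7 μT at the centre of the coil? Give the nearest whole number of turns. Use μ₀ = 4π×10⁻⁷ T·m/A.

For an N-turn coil, B = Nμ₀I/(2R). A single turn gives B₁ = 6.11×10⁻⁶ T with R = 0.0214 m.
N = B/B₁ = 4.27×10⁻⁵ / 6.11×10⁻⁶ = 6.99.

N = 7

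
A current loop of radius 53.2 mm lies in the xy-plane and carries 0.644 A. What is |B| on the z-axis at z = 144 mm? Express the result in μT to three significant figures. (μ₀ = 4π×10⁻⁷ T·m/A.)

On the axis of a circular loop, B = μ₀IR² / [2(R²+z²)^(3/2)].
R² + z² = (0.0532)² + (0.144)² = 0.02357 m², and (R²+z²)^(3/2) = 3.62×10⁻³ m³.
B = (4π×10⁻⁷ × 0.644 × 0.00283) / (2 × 3.62×10⁻³) = 3.17×10⁻⁷ T.

B ≈ 0.317 μT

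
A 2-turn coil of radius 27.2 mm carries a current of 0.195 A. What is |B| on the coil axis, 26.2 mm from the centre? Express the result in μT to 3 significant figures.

For an N-turn flat coil, B = Nμ₀IR²/[2(R²+z²)^(3/2)] with R = 0.0272 m, z = 0.0262 m.
B = 2 × 1.68×10⁻⁶ T = 3.37×10⁻⁶ T.

B ≈ 3.37 μT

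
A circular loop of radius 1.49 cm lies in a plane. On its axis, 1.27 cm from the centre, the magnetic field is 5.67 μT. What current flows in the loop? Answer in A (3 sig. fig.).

On the axis of a loop, B = μ₀IR²/[2(R²+z²)^(3/2)], so I = 2B(R²+z²)^(3/2)/(μ₀R²).
R² + z² = 0.000222 + 0.0001613 = 0.0003833 m²; raised to 3/2 gives 7.50×10⁻⁶ m³.
I = 2 × 5.67×10⁻⁶ × 7.50×10⁻⁶ / (1.26×10⁻⁶ × 0.000222) = 0.305 A.

I ≈ 0.305 A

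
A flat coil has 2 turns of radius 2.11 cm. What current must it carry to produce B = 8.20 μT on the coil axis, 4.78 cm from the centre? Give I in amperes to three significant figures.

I ≈ 2.09 A

For an N-turn coil, B = Nμ₀IR²/[2(R²+z²)^(3/2)] with R = 0.0211 m, z = 0.0478 m, so I = 2B(R²+z²)^(3/2)/(Nμ₀R²) = 2 × 8.20×10⁻⁶ × 1.43×10⁻⁴ / (2 × 4π×10⁻⁷ × 0.0004452) = 2.09 A.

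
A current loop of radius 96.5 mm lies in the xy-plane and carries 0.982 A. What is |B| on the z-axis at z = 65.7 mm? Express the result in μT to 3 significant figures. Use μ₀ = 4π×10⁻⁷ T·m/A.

On the axis of a circular loop, B = μ₀IR² / [2(R²+z²)^(3/2)].
R² + z² = (0.0965)² + (0.0657)² = 0.01363 m², and (R²+z²)^(3/2) = 1.59×10⁻³ m³.
B = (4π×10⁻⁷ × 0.982 × 0.009312) / (2 × 1.59×10⁻³) = 3.61×10⁻⁶ T.

B ≈ 3.61 μT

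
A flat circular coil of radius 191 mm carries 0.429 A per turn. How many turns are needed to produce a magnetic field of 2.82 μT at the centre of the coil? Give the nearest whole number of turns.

For an N-turn coil, B = Nμ₀I/(2R). A single turn gives B₁ = 1.41×10⁻⁶ T with R = 0.191 m.
N = B/B₁ = 2.82×10⁻⁶ / 1.41×10⁻⁶ = 2.00.

N = 2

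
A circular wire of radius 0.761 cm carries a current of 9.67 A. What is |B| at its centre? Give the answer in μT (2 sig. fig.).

At the centre of a circular loop the Biot–Savart law gives B = μ₀I/(2R).
B = (4π×10⁻⁷ × 9.67) / (2 × 0.00761) = 7.98×10⁻⁴ T.

B ≈ 800 μT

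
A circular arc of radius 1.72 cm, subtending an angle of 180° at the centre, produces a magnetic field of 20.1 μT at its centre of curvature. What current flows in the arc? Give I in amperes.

For a circular arc, B = μ₀Iφ/(4πR) with φ in radians; here φ = 3.142 rad.
So I = 4πRB/(μ₀φ) = 4π × 0.0172 × 2.01×10⁻⁵ / (4π×10⁻⁷ × 3.142) = 1.10 A.

I ≈ 1.10 A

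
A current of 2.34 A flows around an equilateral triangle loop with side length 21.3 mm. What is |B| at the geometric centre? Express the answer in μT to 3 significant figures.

Each side is a finite straight segment at perpendicular distance d = a/(2 tan(π/3)) = 0.006149 m from the centre, with end-angles ±π/3.
One side contributes B₁ = (μ₀I/4πd)·2 sin(π/3) = 6.59×10⁻⁵ T.
All 3 sides add in the same direction: B = 3 × 6.59×10⁻⁵ = 1.98×10⁻⁴ T.

B ≈ 198 μT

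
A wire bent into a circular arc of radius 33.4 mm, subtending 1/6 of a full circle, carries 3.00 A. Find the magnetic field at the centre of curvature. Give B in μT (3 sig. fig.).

B ≈ 9.41 μT

The Biot–Savart field of a circular arc at its centre is B = μ₀Iφ/(4πR), with φ = 1.047 rad.
B = (4π×10⁻⁷ × 3.00 × 1.047) / (4π × 0.0334) = 9.41×10⁻⁶ T.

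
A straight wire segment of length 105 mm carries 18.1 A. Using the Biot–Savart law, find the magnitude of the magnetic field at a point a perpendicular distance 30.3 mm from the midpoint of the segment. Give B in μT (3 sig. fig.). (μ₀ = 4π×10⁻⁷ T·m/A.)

B ≈ 103 μT

For a finite straight segment, B = (μ₀I/4πd)(sinθ₁ + sinθ₂), where θ₁, θ₂ are the angles from the perpendicular to each end.
The perpendicular from the point meets the wire at its midpoint, so each end is L/2 = 0.0525 m away along the wire.
sinθ₁ = 0.0525/√(0.0525²+0.0303²) = 0.8661; sinθ₂ = 0.0525/√(0.0525²+0.0303²) = 0.8661.
B = (4π×10⁻⁷ × 18.1) / (4π × 0.0303) × (0.8661 + 0.8661) = 1.03×10⁻⁴ T.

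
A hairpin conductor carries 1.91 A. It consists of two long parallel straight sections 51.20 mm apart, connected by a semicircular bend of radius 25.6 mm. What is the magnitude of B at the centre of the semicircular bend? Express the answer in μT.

The semicircular arc contributes B_arc = μ₀I·π/(4πR) = μ₀I/(4R) = 2.34×10⁻⁵ T.
Each semi-infinite lead is at perpendicular distance R = 0.0256 m from the centre, with the perpendicular foot at its near end, so it contributes μ₀I/(4πR); both point the same way, together 1.49×10⁻⁵ T.
Arc and leads all point the same direction: B = 2.34×10⁻⁵ + 1.49×10⁻⁵ = 3.84×10⁻⁵ T.

B ≈ 38.4 μT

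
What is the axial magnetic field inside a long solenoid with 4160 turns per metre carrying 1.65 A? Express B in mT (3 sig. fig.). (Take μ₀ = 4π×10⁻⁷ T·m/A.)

B ≈ 8.63 mT

Inside a long solenoid, B = μ₀nI with n = 4160 turns/m.
B = 4π×10⁻⁷ × 4160 × 1.65 = 8.63×10⁻³ T.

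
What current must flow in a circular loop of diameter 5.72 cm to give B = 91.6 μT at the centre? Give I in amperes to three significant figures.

At the centre of a circular loop B = μ₀I/(2R), so I = 2RB/μ₀.
With R = 0.0286 m, I = 2 × 0.0286 × 9.16×10⁻⁵ / (4π×10⁻⁷) = 4.17 A.

I ≈ 4.17 A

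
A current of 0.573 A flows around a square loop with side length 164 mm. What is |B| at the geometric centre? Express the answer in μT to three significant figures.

Each side is a finite straight segment at perpendicular distance d = a/(2 tan(π/4)) = 0.082 m from the centre, with end-angles ±π/4.
One side contributes B₁ = (μ₀I/4πd)·2 sin(π/4) = 9.88×10⁻⁷ T.
All 4 sides add in the same direction: B = 4 × 9.88×10⁻⁷ = 3.95×10⁻⁶ T.

B ≈ 3.95 μT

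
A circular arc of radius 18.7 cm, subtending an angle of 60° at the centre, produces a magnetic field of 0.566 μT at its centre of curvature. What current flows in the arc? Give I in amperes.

I ≈ 1.01 A

For a circular arc, B = μ₀Iφ/(4πR) with φ in radians; here φ = 1.047 rad.
So I = 4πRB/(μ₀φ) = 4π × 0.187 × 5.66×10⁻⁷ / (4π×10⁻⁷ × 1.047) = 1.01 A.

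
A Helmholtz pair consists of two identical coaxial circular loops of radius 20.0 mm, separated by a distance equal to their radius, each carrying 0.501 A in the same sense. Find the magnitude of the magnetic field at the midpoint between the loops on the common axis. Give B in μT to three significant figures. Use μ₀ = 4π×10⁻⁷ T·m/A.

B ≈ 22.5 μT

Each loop contributes B = μ₀IR²/[2(R²+z²)^(3/2)] on the axis, with z measured from that loop.
Loop 1 (z = 0.01 m): B₁ = 1.13×10⁻⁵ T. Loop 2 (z = 0.01 m): B₂ = 1.13×10⁻⁵ T.
The fields add: B = B₁ + B₂ = 2.25×10⁻⁵ T.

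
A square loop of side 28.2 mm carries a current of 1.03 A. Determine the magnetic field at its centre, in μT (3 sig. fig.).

Each side is a finite straight segment at perpendicular distance d = a/(2 tan(π/4)) = 0.0141 m from the centre, with end-angles ±π/4.
One side contributes B₁ = (μ₀I/4πd)·2 sin(π/4) = 1.03×10⁻⁵ T.
All 4 sides add in the same direction: B = 4 × 1.03×10⁻⁵ = 4.13×10⁻⁵ T.

B ≈ 41.3 μT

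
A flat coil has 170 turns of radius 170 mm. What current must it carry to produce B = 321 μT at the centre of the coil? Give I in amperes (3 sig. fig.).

For an N-turn coil, B = Nμ₀I/(2R) with R = 0.17 m, so I = 2RB/(Nμ₀) = 2 × 0.17 × 3.21×10⁻⁴ / (170 × 4π×10⁻⁷) = 0.511 A.

I ≈ 0.511 A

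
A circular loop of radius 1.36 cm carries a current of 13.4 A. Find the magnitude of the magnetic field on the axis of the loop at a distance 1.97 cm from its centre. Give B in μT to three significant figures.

On the axis of a circular loop, B = μ₀IR² / [2(R²+z²)^(3/2)].
R² + z² = (0.0136)² + (0.0197)² = 0.000573 m², and (R²+z²)^(3/2) = 1.37×10⁻⁵ m³.
B = (4π×10⁻⁷ × 13.4 × 0.000185) / (2 × 1.37×10⁻⁵) = 1.14×10⁻⁴ T.

B ≈ 114 μT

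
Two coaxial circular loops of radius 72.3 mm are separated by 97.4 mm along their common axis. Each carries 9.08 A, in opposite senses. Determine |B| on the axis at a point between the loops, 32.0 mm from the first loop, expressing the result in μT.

Each loop contributes B = μ₀IR²/[2(R²+z²)^(3/2)] on the axis, with z measured from that loop.
Loop 1 (z = 0.032 m): B₁ = 6.03×10⁻⁵ T. Loop 2 (z = 0.0654 m): B₂ = 3.22×10⁻⁵ T.
The fields oppose: B = |B₁ − B₂| = 2.82×10⁻⁵ T.

B ≈ 28.2 μT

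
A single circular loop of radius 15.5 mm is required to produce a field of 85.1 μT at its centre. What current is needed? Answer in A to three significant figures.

At the centre of a circular loop B = μ₀I/(2R), so I = 2RB/μ₀.
With R = 0.0155 m, I = 2 × 0.0155 × 8.51×10⁻⁵ / (4π×10⁻⁷) = 2.10 A.

I ≈ 2.10 A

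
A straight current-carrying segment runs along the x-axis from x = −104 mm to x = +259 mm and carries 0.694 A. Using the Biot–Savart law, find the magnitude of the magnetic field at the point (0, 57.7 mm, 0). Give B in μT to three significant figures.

B ≈ 2.23 μT

For a finite straight segment, B = (μ₀I/4πd)(sinθ₁ + sinθ₂), where θ₁, θ₂ are the angles from the perpendicular to each end.
The perpendicular distance is d = 0.0577 m; the end-offsets along the wire are a = 0.104 m and b = 0.259 m.
sinθ₁ = 0.104/√(0.104²+0.0577²) = 0.8744; sinθ₂ = 0.259/√(0.259²+0.0577²) = 0.9761.
B = (4π×10⁻⁷ × 0.694) / (4π × 0.0577) × (0.8744 + 0.9761) = 2.23×10⁻⁶ T.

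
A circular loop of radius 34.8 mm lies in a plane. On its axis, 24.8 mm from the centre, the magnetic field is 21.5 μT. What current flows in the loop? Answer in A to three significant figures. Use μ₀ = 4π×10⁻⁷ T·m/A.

I ≈ 2.20 A

On the axis of a loop, B = μ₀IR²/[2(R²+z²)^(3/2)], so I = 2B(R²+z²)^(3/2)/(μ₀R²).
R² + z² = 0.001211 + 0.000615 = 0.001826 m²; raised to 3/2 gives 7.80×10⁻⁵ m³.
I = 2 × 2.15×10⁻⁵ × 7.80×10⁻⁵ / (1.26×10⁻⁶ × 0.001211) = 2.20 A.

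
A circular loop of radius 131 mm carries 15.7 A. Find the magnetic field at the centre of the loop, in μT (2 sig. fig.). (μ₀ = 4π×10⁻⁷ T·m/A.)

At the centre of a circular loop the Biot–Savart law gives B = μ₀I/(2R).
B = (4π×10⁻⁷ × 15.7) / (2 × 0.131) = 7.53×10⁻⁵ T.

B ≈ 75 μT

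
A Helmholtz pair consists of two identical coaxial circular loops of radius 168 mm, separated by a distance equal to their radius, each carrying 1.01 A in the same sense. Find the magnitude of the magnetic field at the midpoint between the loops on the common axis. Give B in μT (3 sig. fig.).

B ≈ 5.41 μT

Each loop contributes B = μ₀IR²/[2(R²+z²)^(3/2)] on the axis, with z measured from that loop.
Loop 1 (z = 0.084 m): B₁ = 2.70×10⁻⁶ T. Loop 2 (z = 0.084 m): B₂ = 2.70×10⁻⁶ T.
The fields add: B = B₁ + B₂ = 5.41×10⁻⁶ T.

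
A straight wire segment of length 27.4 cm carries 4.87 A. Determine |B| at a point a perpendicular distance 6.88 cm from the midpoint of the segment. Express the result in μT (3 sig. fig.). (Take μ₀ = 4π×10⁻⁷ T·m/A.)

B ≈ 12.7 μT

For a finite straight segment, B = (μ₀I/4πd)(sinθ₁ + sinθ₂), where θ₁, θ₂ are the angles from the perpendicular to each end.
The perpendicular from the point meets the wire at its midpoint, so each end is L/2 = 0.137 m away along the wire.
sinθ₁ = 0.137/√(0.137²+0.0688²) = 0.8936; sinθ₂ = 0.137/√(0.137²+0.0688²) = 0.8936.
B = (4π×10⁻⁷ × 4.87) / (4π × 0.0688) × (0.8936 + 0.8936) = 1.27×10⁻⁵ T.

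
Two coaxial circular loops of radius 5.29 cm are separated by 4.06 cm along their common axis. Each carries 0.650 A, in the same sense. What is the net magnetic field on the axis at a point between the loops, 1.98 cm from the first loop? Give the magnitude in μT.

B ≈ 12.6 μT

Each loop contributes B = μ₀IR²/[2(R²+z²)^(3/2)] on the axis, with z measured from that loop.
Loop 1 (z = 0.0198 m): B₁ = 6.34×10⁻⁶ T. Loop 2 (z = 0.0208 m): B₂ = 6.22×10⁻⁶ T.
The fields add: B = B₁ + B₂ = 1.26×10⁻⁵ T.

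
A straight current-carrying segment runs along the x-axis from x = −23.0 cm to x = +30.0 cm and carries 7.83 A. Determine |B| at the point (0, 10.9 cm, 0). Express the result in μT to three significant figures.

B ≈ 13.2 μT

For a finite straight segment, B = (μ₀I/4πd)(sinθ₁ + sinθ₂), where θ₁, θ₂ are the angles from the perpendicular to each end.
The perpendicular distance is d = 0.109 m; the end-offsets along the wire are a = 0.23 m and b = 0.3 m.
sinθ₁ = 0.23/√(0.23²+0.109²) = 0.9037; sinθ₂ = 0.3/√(0.3²+0.109²) = 0.9399.
B = (4π×10⁻⁷ × 7.83) / (4π × 0.109) × (0.9037 + 0.9399) = 1.32×10⁻⁵ T.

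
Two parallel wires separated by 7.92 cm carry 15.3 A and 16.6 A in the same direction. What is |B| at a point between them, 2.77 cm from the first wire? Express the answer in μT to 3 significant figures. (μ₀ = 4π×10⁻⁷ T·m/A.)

B ≈ 46.0 μT

Each long wire gives B = μ₀I/(2πd). Distances are d₁ = 0.0277 m and d₂ = 0.0515 m.
B₁ = 1.10×10⁻⁴ T, B₂ = 6.45×10⁻⁵ T.
Between parallel currents the two contributions point in opposite directions, so they subtract. B = |B₁ − B₂| = |1.10×10⁻⁴ − 6.45×10⁻⁵| = 4.60×10⁻⁵ T.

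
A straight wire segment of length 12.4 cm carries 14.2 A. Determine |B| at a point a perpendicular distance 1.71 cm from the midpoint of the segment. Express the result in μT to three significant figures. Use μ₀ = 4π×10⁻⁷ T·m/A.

For a finite straight segment, B = (μ₀I/4πd)(sinθ₁ + sinθ₂), where θ₁, θ₂ are the angles from the perpendicular to each end.
The perpendicular from the point meets the wire at its midpoint, so each end is L/2 = 0.062 m away along the wire.
sinθ₁ = 0.062/√(0.062²+0.0171²) = 0.9640; sinθ₂ = 0.062/√(0.062²+0.0171²) = 0.9640.
B = (4π×10⁻⁷ × 14.2) / (4π × 0.0171) × (0.9640 + 0.9640) = 1.60×10⁻⁴ T.

B ≈ 160 μT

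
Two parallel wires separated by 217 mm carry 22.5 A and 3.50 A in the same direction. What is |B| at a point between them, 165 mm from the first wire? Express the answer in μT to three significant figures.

Each long wire gives B = μ₀I/(2πd). Distances are d₁ = 0.165 m and d₂ = 0.052 m.
B₁ = 2.73×10⁻⁵ T, B₂ = 1.35×10⁻⁵ T.
Between parallel currents the two contributions point in opposite directions, so they subtract. B = |B₁ − B₂| = |2.73×10⁻⁵ − 1.35×10⁻⁵| = 1.38×10⁻⁵ T.

B ≈ 13.8 μT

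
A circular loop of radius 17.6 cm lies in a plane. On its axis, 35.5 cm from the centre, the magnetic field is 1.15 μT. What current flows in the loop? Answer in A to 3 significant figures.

On the axis of a loop, B = μ₀IR²/[2(R²+z²)^(3/2)], so I = 2B(R²+z²)^(3/2)/(μ₀R²).
R² + z² = 0.03098 + 0.126 = 0.157 m²; raised to 3/2 gives 6.22×10⁻² m³.
I = 2 × 1.15×10⁻⁶ × 6.22×10⁻² / (1.26×10⁻⁶ × 0.03098) = 3.68 A.

I ≈ 3.68 A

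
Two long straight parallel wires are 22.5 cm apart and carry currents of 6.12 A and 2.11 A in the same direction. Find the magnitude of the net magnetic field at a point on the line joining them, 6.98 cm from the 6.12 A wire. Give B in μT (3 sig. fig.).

Each long wire gives B = μ₀I/(2πd). Distances are d₁ = 0.0698 m and d₂ = 0.1552 m.
B₁ = 1.75×10⁻⁵ T, B₂ = 2.72×10⁻⁶ T.
Between parallel currents the two contributions point in opposite directions, so they subtract. B = |B₁ − B₂| = |1.75×10⁻⁵ − 2.72×10⁻⁶| = 1.48×10⁻⁵ T.

B ≈ 14.8 μT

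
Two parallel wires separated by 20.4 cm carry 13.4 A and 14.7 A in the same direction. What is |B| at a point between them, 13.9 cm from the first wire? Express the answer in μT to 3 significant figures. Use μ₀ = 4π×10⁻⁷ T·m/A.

B ≈ 26.0 μT

Each long wire gives B = μ₀I/(2πd). Distances are d₁ = 0.139 m and d₂ = 0.065 m.
B₁ = 1.93×10⁻⁵ T, B₂ = 4.52×10⁻⁵ T.
Between parallel currents the two contributions point in opposite directions, so they subtract. B = |B₁ − B₂| = |1.93×10⁻⁵ − 4.52×10⁻⁵| = 2.60×10⁻⁵ T.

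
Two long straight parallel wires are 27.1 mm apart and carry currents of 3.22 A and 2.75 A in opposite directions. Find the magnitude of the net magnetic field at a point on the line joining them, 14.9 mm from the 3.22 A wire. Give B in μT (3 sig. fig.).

B ≈ 88.3 μT

Each long wire gives B = μ₀I/(2πd). Distances are d₁ = 0.0149 m and d₂ = 0.0122 m.
B₁ = 4.32×10⁻⁵ T, B₂ = 4.51×10⁻⁵ T.
Between antiparallel currents both contributions point the same way, so they add. B = B₁ + B₂ = 4.32×10⁻⁵ + 4.51×10⁻⁵ = 8.83×10⁻⁵ T.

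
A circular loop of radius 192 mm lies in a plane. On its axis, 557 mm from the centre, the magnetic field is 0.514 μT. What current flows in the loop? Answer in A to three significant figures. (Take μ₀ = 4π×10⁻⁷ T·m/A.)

I ≈ 4.54 A

On the axis of a loop, B = μ₀IR²/[2(R²+z²)^(3/2)], so I = 2B(R²+z²)^(3/2)/(μ₀R²).
R² + z² = 0.03686 + 0.3102 = 0.3471 m²; raised to 3/2 gives 0.205 m³.
I = 2 × 5.14×10⁻⁷ × 0.205 / (1.26×10⁻⁶ × 0.03686) = 4.54 A.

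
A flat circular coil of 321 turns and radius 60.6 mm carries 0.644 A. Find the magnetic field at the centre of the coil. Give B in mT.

For an N-turn flat coil, B = Nμ₀I/(2R) with R = 0.0606 m.
B = 321 × 6.68×10⁻⁶ T = 2.14×10⁻³ T.

B ≈ 2.14 mT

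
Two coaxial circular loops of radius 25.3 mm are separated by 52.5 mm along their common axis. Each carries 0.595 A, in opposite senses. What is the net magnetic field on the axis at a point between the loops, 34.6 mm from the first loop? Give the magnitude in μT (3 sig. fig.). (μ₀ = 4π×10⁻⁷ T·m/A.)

B ≈ 5.00 μT

Each loop contributes B = μ₀IR²/[2(R²+z²)^(3/2)] on the axis, with z measured from that loop.
Loop 1 (z = 0.0346 m): B₁ = 3.04×10⁻⁶ T. Loop 2 (z = 0.0179 m): B₂ = 8.04×10⁻⁶ T.
The fields oppose: B = |B₁ − B₂| = 5.00×10⁻⁶ T.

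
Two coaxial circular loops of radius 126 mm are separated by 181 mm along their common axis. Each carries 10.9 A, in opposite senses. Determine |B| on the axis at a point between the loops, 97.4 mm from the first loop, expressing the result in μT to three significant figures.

Each loop contributes B = μ₀IR²/[2(R²+z²)^(3/2)] on the axis, with z measured from that loop.
Loop 1 (z = 0.0974 m): B₁ = 2.69×10⁻⁵ T. Loop 2 (z = 0.0836 m): B₂ = 3.14×10⁻⁵ T.
The fields oppose: B = |B₁ − B₂| = 4.53×10⁻⁶ T.

B ≈ 4.53 μT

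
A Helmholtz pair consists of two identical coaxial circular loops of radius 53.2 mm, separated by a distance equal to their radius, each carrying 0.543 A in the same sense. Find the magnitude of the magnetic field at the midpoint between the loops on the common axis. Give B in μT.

B ≈ 9.18 μT

Each loop contributes B = μ₀IR²/[2(R²+z²)^(3/2)] on the axis, with z measured from that loop.
Loop 1 (z = 0.0266 m): B₁ = 4.59×10⁻⁶ T. Loop 2 (z = 0.0266 m): B₂ = 4.59×10⁻⁶ T.
The fields add: B = B₁ + B₂ = 9.18×10⁻⁶ T.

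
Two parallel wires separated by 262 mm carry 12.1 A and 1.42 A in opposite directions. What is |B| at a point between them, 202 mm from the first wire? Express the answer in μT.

Each long wire gives B = μ₀I/(2πd). Distances are d₁ = 0.202 m and d₂ = 0.06 m.
B₁ = 1.20×10⁻⁵ T, B₂ = 4.73×10⁻⁶ T.
Between antiparallel currents both contributions point the same way, so they add. B = B₁ + B₂ = 1.20×10⁻⁵ + 4.73×10⁻⁶ = 1.67×10⁻⁵ T.

B ≈ 16.7 μT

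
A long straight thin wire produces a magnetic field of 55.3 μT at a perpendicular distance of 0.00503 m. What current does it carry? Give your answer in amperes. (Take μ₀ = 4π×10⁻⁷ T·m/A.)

For a long straight wire B = μ₀I/(2πd), so I = 2πdB/μ₀.
I = 2π × 0.00503 × 5.53×10⁻⁵ / (4π×10⁻⁷) = 1.39 A.

I ≈ 1.39 A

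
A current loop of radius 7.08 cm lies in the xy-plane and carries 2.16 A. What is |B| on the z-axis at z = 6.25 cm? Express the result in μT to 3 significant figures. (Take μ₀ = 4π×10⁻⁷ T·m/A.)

On the axis of a circular loop, B = μ₀IR² / [2(R²+z²)^(3/2)].
R² + z² = (0.0708)² + (0.0625)² = 0.008919 m², and (R²+z²)^(3/2) = 8.42×10⁻⁴ m³.
B = (4π×10⁻⁷ × 2.16 × 0.005013) / (2 × 8.42×10⁻⁴) = 8.08×10⁻⁶ T.

B ≈ 8.08 μT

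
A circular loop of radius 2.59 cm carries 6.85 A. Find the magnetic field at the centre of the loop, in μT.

At the centre of a circular loop the Biot–Savart law gives B = μ₀I/(2R).
B = (4π×10⁻⁷ × 6.85) / (2 × 0.0259) = 1.66×10⁻⁴ T.

B ≈ 166 μT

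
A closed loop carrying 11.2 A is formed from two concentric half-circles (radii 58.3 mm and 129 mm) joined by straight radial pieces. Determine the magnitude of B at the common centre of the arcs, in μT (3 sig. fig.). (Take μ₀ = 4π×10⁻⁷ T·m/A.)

The radial connectors point toward the centre, so dl × r̂ = 0 and they contribute nothing.
Each semicircle gives μ₀I/(4R): inner arc 6.04×10⁻⁵ T, outer arc 2.73×10⁻⁵ T.
The two arcs carry current in opposite angular senses, so their fields oppose: B = |6.04×10⁻⁵ − 2.73×10⁻⁵| = 3.31×10⁻⁵ T.

B ≈ 33.1 μT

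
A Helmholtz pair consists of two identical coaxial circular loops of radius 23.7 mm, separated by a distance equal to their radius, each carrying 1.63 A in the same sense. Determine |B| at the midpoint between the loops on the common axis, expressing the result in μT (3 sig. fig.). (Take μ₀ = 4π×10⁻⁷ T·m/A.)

B ≈ 61.8 μT

Each loop contributes B = μ₀IR²/[2(R²+z²)^(3/2)] on the axis, with z measured from that loop.
Loop 1 (z = 0.01185 m): B₁ = 3.09×10⁻⁵ T. Loop 2 (z = 0.01185 m): B₂ = 3.09×10⁻⁵ T.
The fields add: B = B₁ + B₂ = 6.18×10⁻⁵ T.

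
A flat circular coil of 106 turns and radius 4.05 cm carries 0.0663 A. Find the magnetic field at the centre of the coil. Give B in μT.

For an N-turn flat coil, B = Nμ₀I/(2R) with R = 0.0405 m.
B = 106 × 1.03×10⁻⁶ T = 1.09×10⁻⁴ T.

B ≈ 109 μT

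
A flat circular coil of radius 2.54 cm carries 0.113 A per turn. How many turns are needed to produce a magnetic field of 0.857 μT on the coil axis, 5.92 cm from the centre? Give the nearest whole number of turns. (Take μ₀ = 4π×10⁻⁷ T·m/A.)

For an N-turn coil, B = Nμ₀IR²/[2(R²+z²)^(3/2)]. A single turn gives B₁ = 1.71×10⁻⁷ T with R = 0.0254 m, z = 0.0592 m.
N = B/B₁ = 8.57×10⁻⁷ / 1.71×10⁻⁷ = 5.00.

N = 5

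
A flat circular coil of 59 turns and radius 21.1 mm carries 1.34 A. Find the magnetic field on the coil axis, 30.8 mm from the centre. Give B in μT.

B ≈ 425 μT

For an N-turn flat coil, B = Nμ₀IR²/[2(R²+z²)^(3/2)] with R = 0.0211 m, z = 0.0308 m.
B = 59 × 7.20×10⁻⁶ T = 4.25×10⁻⁴ T.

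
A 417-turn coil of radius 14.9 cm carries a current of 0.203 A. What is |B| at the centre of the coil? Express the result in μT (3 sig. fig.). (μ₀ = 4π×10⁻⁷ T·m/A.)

B ≈ 357 μT

For an N-turn flat coil, B = Nμ₀I/(2R) with R = 0.149 m.
B = 417 × 8.56×10⁻⁷ T = 3.57×10⁻⁴ T.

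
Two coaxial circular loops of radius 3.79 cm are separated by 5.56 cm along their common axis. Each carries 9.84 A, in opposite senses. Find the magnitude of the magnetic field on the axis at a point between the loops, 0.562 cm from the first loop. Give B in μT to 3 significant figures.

Each loop contributes B = μ₀IR²/[2(R²+z²)^(3/2)] on the axis, with z measured from that loop.
Loop 1 (z = 0.00562 m): B₁ = 1.58×10⁻⁴ T. Loop 2 (z = 0.04998 m): B₂ = 3.60×10⁻⁵ T.
The fields oppose: B = |B₁ − B₂| = 1.22×10⁻⁴ T.

B ≈ 122 μT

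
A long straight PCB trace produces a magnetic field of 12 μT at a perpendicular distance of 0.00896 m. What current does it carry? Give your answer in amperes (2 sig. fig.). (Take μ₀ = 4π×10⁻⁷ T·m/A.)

I ≈ 0.54 A

For a long straight wire B = μ₀I/(2πd), so I = 2πdB/μ₀.
I = 2π × 0.00896 × 1.20×10⁻⁵ / (4π×10⁻⁷) = 0.538 A.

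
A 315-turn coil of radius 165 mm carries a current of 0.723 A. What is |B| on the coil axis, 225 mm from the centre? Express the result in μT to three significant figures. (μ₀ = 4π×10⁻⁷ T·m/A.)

For an N-turn flat coil, B = Nμ₀IR²/[2(R²+z²)^(3/2)] with R = 0.165 m, z = 0.225 m.
B = 315 × 5.69×10⁻⁷ T = 1.79×10⁻⁴ T.

B ≈ 179 μT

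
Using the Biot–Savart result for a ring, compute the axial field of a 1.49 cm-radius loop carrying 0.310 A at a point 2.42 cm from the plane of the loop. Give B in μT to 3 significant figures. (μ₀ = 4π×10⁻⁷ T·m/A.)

B ≈ 1.88 μT

On the axis of a circular loop, B = μ₀IR² / [2(R²+z²)^(3/2)].
R² + z² = (0.0149)² + (0.0242)² = 0.0008077 m², and (R²+z²)^(3/2) = 2.30×10⁻⁵ m³.
B = (4π×10⁻⁷ × 0.310 × 0.000222) / (2 × 2.30×10⁻⁵) = 1.88×10⁻⁶ T.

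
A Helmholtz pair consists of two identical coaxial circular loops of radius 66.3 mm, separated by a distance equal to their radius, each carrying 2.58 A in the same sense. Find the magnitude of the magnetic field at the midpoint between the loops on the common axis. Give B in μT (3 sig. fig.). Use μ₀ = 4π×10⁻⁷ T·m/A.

B ≈ 35.0 μT

Each loop contributes B = μ₀IR²/[2(R²+z²)^(3/2)] on the axis, with z measured from that loop.
Loop 1 (z = 0.03315 m): B₁ = 1.75×10⁻⁵ T. Loop 2 (z = 0.03315 m): B₂ = 1.75×10⁻⁵ T.
The fields add: B = B₁ + B₂ = 3.50×10⁻⁵ T.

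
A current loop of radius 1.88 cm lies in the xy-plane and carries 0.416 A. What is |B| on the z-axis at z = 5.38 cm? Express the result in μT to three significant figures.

B ≈ 0.499 μT

On the axis of a circular loop, B = μ₀IR² / [2(R²+z²)^(3/2)].
R² + z² = (0.0188)² + (0.0538)² = 0.003248 m², and (R²+z²)^(3/2) = 1.85×10⁻⁴ m³.
B = (4π×10⁻⁷ × 0.416 × 0.0003534) / (2 × 1.85×10⁻⁴) = 4.99×10⁻⁷ T.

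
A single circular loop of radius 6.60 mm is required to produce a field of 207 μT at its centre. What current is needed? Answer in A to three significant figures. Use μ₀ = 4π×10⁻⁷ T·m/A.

At the centre of a circular loop B = μ₀I/(2R), so I = 2RB/μ₀.
With R = 0.0066 m, I = 2 × 0.0066 × 2.07×10⁻⁴ / (4π×10⁻⁷) = 2.17 A.

I ≈ 2.17 A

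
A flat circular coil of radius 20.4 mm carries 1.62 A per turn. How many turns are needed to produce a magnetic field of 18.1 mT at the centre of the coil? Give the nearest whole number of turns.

For an N-turn coil, B = Nμ₀I/(2R). A single turn gives B₁ = 4.99×10⁻⁵ T with R = 0.0204 m.
N = B/B₁ = 1.81×10⁻² / 4.99×10⁻⁵ = 362.76.

N = 363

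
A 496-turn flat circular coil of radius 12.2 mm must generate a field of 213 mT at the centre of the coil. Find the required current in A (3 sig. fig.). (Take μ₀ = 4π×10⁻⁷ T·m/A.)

For an N-turn coil, B = Nμ₀I/(2R) with R = 0.0122 m, so I = 2RB/(Nμ₀) = 2 × 0.0122 × 0.213 / (496 × 4π×10⁻⁷) = 8.34 A.

I ≈ 8.34 A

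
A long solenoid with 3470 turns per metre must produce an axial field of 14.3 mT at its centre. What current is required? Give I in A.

I ≈ 3.28 A

Inside a long solenoid B = μ₀nI with n = 3470 m⁻¹, so I = B/(μ₀n).
I = 1.43×10⁻² / (4π×10⁻⁷ × 3470) = 3.28 A.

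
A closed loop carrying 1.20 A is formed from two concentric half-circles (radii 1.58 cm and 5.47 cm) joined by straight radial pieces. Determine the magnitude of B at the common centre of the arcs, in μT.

The radial connectors point toward the centre, so dl × r̂ = 0 and they contribute nothing.
Each semicircle gives μ₀I/(4R): inner arc 2.39×10⁻⁵ T, outer arc 6.89×10⁻⁶ T.
The two arcs carry current in opposite angular senses, so their fields oppose: B = |2.39×10⁻⁵ − 6.89×10⁻⁶| = 1.70×10⁻⁵ T.

B ≈ 17.0 μT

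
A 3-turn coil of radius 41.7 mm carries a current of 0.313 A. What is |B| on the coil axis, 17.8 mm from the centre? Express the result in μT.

B ≈ 11.0 μT

For an N-turn flat coil, B = Nμ₀IR²/[2(R²+z²)^(3/2)] with R = 0.0417 m, z = 0.0178 m.
B = 3 × 3.67×10⁻⁶ T = 1.10×10⁻⁵ T.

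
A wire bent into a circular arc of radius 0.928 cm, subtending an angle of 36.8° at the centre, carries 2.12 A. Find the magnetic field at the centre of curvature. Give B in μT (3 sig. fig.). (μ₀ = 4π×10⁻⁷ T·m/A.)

B ≈ 14.7 μT

The Biot–Savart field of a circular arc at its centre is B = μ₀Iφ/(4πR), with φ = 0.6423 rad.
B = (4π×10⁻⁷ × 2.12 × 0.6423) / (4π × 0.00928) = 1.47×10⁻⁵ T.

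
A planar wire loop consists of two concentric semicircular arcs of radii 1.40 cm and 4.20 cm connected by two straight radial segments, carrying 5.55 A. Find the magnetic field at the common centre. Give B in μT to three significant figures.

The radial connectors point toward the centre, so dl × r̂ = 0 and they contribute nothing.
Each semicircle gives μ₀I/(4R): inner arc 1.25×10⁻⁴ T, outer arc 4.15×10⁻⁵ T.
The two arcs carry current in opposite angular senses, so their fields oppose: B = |1.25×10⁻⁴ − 4.15×10⁻⁵| = 8.30×10⁻⁵ T.

B ≈ 83.0 μT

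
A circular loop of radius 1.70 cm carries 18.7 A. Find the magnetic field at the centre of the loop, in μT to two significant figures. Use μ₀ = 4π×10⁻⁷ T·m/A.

At the centre of a circular loop the Biot–Savart law gives B = μ₀I/(2R).
B = (4π×10⁻⁷ × 18.7) / (2 × 0.017) = 6.91×10⁻⁴ T.

B ≈ 690 μT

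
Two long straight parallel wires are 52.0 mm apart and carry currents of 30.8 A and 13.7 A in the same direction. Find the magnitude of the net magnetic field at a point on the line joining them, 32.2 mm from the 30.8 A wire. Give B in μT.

Each long wire gives B = μ₀I/(2πd). Distances are d₁ = 0.0322 m and d₂ = 0.0198 m.
B₁ = 1.91×10⁻⁴ T, B₂ = 1.38×10⁻⁴ T.
Between parallel currents the two contributions point in opposite directions, so they subtract. B = |B₁ − B₂| = |1.91×10⁻⁴ − 1.38×10⁻⁴| = 5.29×10⁻⁵ T.

B ≈ 52.9 μT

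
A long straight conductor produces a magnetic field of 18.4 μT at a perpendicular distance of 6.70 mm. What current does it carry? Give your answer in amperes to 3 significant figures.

For a long straight wire B = μ₀I/(2πd), so I = 2πdB/μ₀.
I = 2π × 0.0067 × 1.84×10⁻⁵ / (4π×10⁻⁷) = 0.616 A.

I ≈ 0.616 A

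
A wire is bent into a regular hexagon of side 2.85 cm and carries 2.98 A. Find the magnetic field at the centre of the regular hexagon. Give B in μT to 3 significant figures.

Each side is a finite straight segment at perpendicular distance d = a/(2 tan(π/6)) = 0.02468 m from the centre, with end-angles ±π/6.
One side contributes B₁ = (μ₀I/4πd)·2 sin(π/6) = 1.21×10⁻⁵ T.
All 6 sides add in the same direction: B = 6 × 1.21×10⁻⁵ = 7.24×10⁻⁵ T.

B ≈ 72.4 μT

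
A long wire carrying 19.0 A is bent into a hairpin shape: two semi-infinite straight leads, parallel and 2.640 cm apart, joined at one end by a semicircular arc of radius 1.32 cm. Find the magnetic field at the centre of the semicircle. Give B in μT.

The semicircular arc contributes B_arc = μ₀I·π/(4πR) = μ₀I/(4R) = 4.52×10⁻⁴ T.
Each semi-infinite lead is at perpendicular distance R = 0.0132 m from the centre, with the perpendicular foot at its near end, so it contributes μ₀I/(4πR); both point the same way, together 2.88×10⁻⁴ T.
Arc and leads all point the same direction: B = 4.52×10⁻⁴ + 2.88×10⁻⁴ = 7.40×10⁻⁴ T.

B ≈ 740 μT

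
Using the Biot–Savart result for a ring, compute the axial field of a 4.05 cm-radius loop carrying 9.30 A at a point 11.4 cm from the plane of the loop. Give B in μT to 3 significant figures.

B ≈ 5.41 μT

On the axis of a circular loop, B = μ₀IR² / [2(R²+z²)^(3/2)].
R² + z² = (0.0405)² + (0.114)² = 0.01464 m², and (R²+z²)^(3/2) = 1.77×10⁻³ m³.
B = (4π×10⁻⁷ × 9.30 × 0.00164) / (2 × 1.77×10⁻³) = 5.41×10⁻⁶ T.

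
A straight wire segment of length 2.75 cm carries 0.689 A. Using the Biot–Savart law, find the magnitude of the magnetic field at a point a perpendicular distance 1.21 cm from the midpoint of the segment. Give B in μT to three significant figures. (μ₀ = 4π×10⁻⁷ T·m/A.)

For a finite straight segment, B = (μ₀I/4πd)(sinθ₁ + sinθ₂), where θ₁, θ₂ are the angles from the perpendicular to each end.
The perpendicular from the point meets the wire at its midpoint, so each end is L/2 = 0.01375 m away along the wire.
sinθ₁ = 0.01375/√(0.01375²+0.0121²) = 0.7507; sinθ₂ = 0.01375/√(0.01375²+0.0121²) = 0.7507.
B = (4π×10⁻⁷ × 0.689) / (4π × 0.0121) × (0.7507 + 0.7507) = 8.55×10⁻⁶ T.

B ≈ 8.55 μT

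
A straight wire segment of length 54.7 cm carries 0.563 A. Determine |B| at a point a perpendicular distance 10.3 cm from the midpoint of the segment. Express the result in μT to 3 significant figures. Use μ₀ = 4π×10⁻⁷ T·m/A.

For a finite straight segment, B = (μ₀I/4πd)(sinθ₁ + sinθ₂), where θ₁, θ₂ are the angles from the perpendicular to each end.
The perpendicular from the point meets the wire at its midpoint, so each end is L/2 = 0.2735 m away along the wire.
sinθ₁ = 0.2735/√(0.2735²+0.103²) = 0.9358; sinθ₂ = 0.2735/√(0.2735²+0.103²) = 0.9358.
B = (4π×10⁻⁷ × 0.563) / (4π × 0.103) × (0.9358 + 0.9358) = 1.02×10⁻⁶ T.

B ≈ 1.02 μT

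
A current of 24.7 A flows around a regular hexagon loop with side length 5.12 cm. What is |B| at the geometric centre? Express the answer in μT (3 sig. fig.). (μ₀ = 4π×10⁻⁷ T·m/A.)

B ≈ 334 μT

Each side is a finite straight segment at perpendicular distance d = a/(2 tan(π/6)) = 0.04434 m from the centre, with end-angles ±π/6.
One side contributes B₁ = (μ₀I/4πd)·2 sin(π/6) = 5.57×10⁻⁵ T.
All 6 sides add in the same direction: B = 6 × 5.57×10⁻⁵ = 3.34×10⁻⁴ T.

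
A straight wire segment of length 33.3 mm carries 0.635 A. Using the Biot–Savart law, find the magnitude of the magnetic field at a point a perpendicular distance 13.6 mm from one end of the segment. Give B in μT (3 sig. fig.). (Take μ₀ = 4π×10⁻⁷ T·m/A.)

For a finite straight segment, B = (μ₀I/4πd)(sinθ₁ + sinθ₂), where θ₁, θ₂ are the angles from the perpendicular to each end.
The perpendicular foot is at one end, so the two end-offsets along the wire are 0 and L = 0.0333 m.
sinθ₁ = 0/√(0²+0.0136²) = 0.0000; sinθ₂ = 0.0333/√(0.0333²+0.0136²) = 0.9258.
B = (4π×10⁻⁷ × 0.635) / (4π × 0.0136) × (0.0000 + 0.9258) = 4.32×10⁻⁶ T.

B ≈ 4.32 μT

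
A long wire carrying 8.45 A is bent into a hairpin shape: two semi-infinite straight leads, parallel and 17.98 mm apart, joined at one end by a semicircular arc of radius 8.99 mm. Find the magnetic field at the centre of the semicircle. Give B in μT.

B ≈ 483 μT

The semicircular arc contributes B_arc = μ₀I·π/(4πR) = μ₀I/(4R) = 2.95×10⁻⁴ T.
Each semi-infinite lead is at perpendicular distance R = 0.00899 m from the centre, with the perpendicular foot at its near end, so it contributes μ₀I/(4πR); both point the same way, together 1.88×10⁻⁴ T.
Arc and leads all point the same direction: B = 2.95×10⁻⁴ + 1.88×10⁻⁴ = 4.83×10⁻⁴ T.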